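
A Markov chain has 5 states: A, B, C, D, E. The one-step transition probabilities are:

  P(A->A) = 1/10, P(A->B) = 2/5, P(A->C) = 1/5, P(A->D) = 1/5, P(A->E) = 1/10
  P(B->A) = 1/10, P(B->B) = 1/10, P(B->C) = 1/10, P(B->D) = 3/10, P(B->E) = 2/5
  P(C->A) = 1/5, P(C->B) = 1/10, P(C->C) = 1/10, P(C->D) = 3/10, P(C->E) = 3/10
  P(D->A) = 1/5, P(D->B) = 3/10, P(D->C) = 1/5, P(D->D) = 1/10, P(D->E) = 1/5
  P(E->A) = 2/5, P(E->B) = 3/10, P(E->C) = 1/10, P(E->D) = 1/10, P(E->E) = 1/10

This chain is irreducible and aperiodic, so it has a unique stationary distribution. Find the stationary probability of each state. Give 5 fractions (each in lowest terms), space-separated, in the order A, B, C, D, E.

Answer: 807/4039 983/4039 564/4039 794/4039 891/4039

Derivation:
The stationary distribution satisfies pi = pi * P, i.e.:
  pi_A = 1/10*pi_A + 1/10*pi_B + 1/5*pi_C + 1/5*pi_D + 2/5*pi_E
  pi_B = 2/5*pi_A + 1/10*pi_B + 1/10*pi_C + 3/10*pi_D + 3/10*pi_E
  pi_C = 1/5*pi_A + 1/10*pi_B + 1/10*pi_C + 1/5*pi_D + 1/10*pi_E
  pi_D = 1/5*pi_A + 3/10*pi_B + 3/10*pi_C + 1/10*pi_D + 1/10*pi_E
  pi_E = 1/10*pi_A + 2/5*pi_B + 3/10*pi_C + 1/5*pi_D + 1/10*pi_E
with normalization: pi_A + pi_B + pi_C + pi_D + pi_E = 1.

Using the first 4 balance equations plus normalization, the linear system A*pi = b is:
  [-9/10, 1/10, 1/5, 1/5, 2/5] . pi = 0
  [2/5, -9/10, 1/10, 3/10, 3/10] . pi = 0
  [1/5, 1/10, -9/10, 1/5, 1/10] . pi = 0
  [1/5, 3/10, 3/10, -9/10, 1/10] . pi = 0
  [1, 1, 1, 1, 1] . pi = 1

Solving yields:
  pi_A = 807/4039
  pi_B = 983/4039
  pi_C = 564/4039
  pi_D = 794/4039
  pi_E = 891/4039

Verification (pi * P):
  807/4039*1/10 + 983/4039*1/10 + 564/4039*1/5 + 794/4039*1/5 + 891/4039*2/5 = 807/4039 = pi_A  (ok)
  807/4039*2/5 + 983/4039*1/10 + 564/4039*1/10 + 794/4039*3/10 + 891/4039*3/10 = 983/4039 = pi_B  (ok)
  807/4039*1/5 + 983/4039*1/10 + 564/4039*1/10 + 794/4039*1/5 + 891/4039*1/10 = 564/4039 = pi_C  (ok)
  807/4039*1/5 + 983/4039*3/10 + 564/4039*3/10 + 794/4039*1/10 + 891/4039*1/10 = 794/4039 = pi_D  (ok)
  807/4039*1/10 + 983/4039*2/5 + 564/4039*3/10 + 794/4039*1/5 + 891/4039*1/10 = 891/4039 = pi_E  (ok)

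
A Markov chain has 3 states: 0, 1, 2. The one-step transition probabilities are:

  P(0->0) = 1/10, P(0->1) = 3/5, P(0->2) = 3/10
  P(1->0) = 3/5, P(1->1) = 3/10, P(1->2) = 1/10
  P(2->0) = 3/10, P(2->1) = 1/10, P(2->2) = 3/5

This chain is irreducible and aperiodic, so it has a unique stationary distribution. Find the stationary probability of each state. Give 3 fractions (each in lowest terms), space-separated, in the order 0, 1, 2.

The stationary distribution satisfies pi = pi * P, i.e.:
  pi_0 = 1/10*pi_0 + 3/5*pi_1 + 3/10*pi_2
  pi_1 = 3/5*pi_0 + 3/10*pi_1 + 1/10*pi_2
  pi_2 = 3/10*pi_0 + 1/10*pi_1 + 3/5*pi_2
with normalization: pi_0 + pi_1 + pi_2 = 1.

Using the first 2 balance equations plus normalization, the linear system A*pi = b is:
  [-9/10, 3/5, 3/10] . pi = 0
  [3/5, -7/10, 1/10] . pi = 0
  [1, 1, 1] . pi = 1

Solving yields:
  pi_0 = 1/3
  pi_1 = 1/3
  pi_2 = 1/3

Verification (pi * P):
  1/3*1/10 + 1/3*3/5 + 1/3*3/10 = 1/3 = pi_0  (ok)
  1/3*3/5 + 1/3*3/10 + 1/3*1/10 = 1/3 = pi_1  (ok)
  1/3*3/10 + 1/3*1/10 + 1/3*3/5 = 1/3 = pi_2  (ok)

Answer: 1/3 1/3 1/3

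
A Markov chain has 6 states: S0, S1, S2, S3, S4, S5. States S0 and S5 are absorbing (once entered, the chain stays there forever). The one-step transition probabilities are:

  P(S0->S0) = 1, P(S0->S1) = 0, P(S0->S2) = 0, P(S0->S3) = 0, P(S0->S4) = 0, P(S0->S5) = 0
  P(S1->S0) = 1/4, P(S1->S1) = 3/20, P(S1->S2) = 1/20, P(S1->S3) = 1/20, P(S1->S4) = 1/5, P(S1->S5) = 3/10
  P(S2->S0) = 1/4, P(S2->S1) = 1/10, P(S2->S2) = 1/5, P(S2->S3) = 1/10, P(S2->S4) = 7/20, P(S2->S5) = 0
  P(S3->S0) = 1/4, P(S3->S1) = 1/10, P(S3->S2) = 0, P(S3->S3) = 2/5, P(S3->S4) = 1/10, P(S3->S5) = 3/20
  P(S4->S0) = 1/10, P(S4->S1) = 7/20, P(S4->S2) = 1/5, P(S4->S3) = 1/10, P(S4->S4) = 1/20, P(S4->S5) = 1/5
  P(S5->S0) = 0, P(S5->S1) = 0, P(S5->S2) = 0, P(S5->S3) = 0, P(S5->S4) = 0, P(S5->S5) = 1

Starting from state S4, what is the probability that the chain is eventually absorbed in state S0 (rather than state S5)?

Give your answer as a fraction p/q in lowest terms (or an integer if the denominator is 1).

Let a_i = P(absorbed in S0 | start in state i).
Boundary conditions: a_S0 = 1, a_S5 = 0.
For each transient state i, a_i = sum_j P(i->j) * a_j:
  a_S1 = 1/4*a_S0 + 3/20*a_S1 + 1/20*a_S2 + 1/20*a_S3 + 1/5*a_S4 + 3/10*a_S5
  a_S2 = 1/4*a_S0 + 1/10*a_S1 + 1/5*a_S2 + 1/10*a_S3 + 7/20*a_S4 + 0*a_S5
  a_S3 = 1/4*a_S0 + 1/10*a_S1 + 0*a_S2 + 2/5*a_S3 + 1/10*a_S4 + 3/20*a_S5
  a_S4 = 1/10*a_S0 + 7/20*a_S1 + 1/5*a_S2 + 1/10*a_S3 + 1/20*a_S4 + 1/5*a_S5

Substituting a_S0 = 1 and a_S5 = 0, rearrange to (I - Q) a = r where r[i] = P(i -> S0):
  [17/20, -1/20, -1/20, -1/5] . (a_S1, a_S2, a_S3, a_S4) = 1/4
  [-1/10, 4/5, -1/10, -7/20] . (a_S1, a_S2, a_S3, a_S4) = 1/4
  [-1/10, 0, 3/5, -1/10] . (a_S1, a_S2, a_S3, a_S4) = 1/4
  [-7/20, -1/5, -1/10, 19/20] . (a_S1, a_S2, a_S3, a_S4) = 1/10

Solving yields:
  a_S1 = 2812/5863
  a_S2 = 30711/46904
  a_S3 = 2459/4264
  a_S4 = 11269/23452

Starting state is S4, so the absorption probability is a_S4 = 11269/23452.

Answer: 11269/23452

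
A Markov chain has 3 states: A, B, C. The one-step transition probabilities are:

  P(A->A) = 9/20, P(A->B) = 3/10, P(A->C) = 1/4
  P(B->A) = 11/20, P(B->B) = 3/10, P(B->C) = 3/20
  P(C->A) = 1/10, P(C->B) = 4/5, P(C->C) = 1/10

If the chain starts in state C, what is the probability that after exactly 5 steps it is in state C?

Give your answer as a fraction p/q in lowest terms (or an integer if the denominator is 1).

Answer: 292623/1600000

Derivation:
Computing P^5 by repeated multiplication:
P^1 =
  A: [9/20, 3/10, 1/4]
  B: [11/20, 3/10, 3/20]
  C: [1/10, 4/5, 1/10]
P^2 =
  A: [157/400, 17/40, 73/400]
  B: [171/400, 3/8, 79/400]
  C: [99/200, 7/20, 31/200]
P^3 =
  A: [3429/8000, 313/800, 1441/8000]
  B: [3347/8000, 319/800, 1463/8000]
  C: [1723/4000, 151/400, 767/4000]
P^4 =
  A: [68173/160000, 6241/16000, 29417/160000]
  B: [68139/160000, 6263/16000, 29231/160000]
  C: [33651/80000, 3167/8000, 14679/80000]
P^5 =
  A: [1358901/3200000, 125417/320000, 586929/3200000]
  B: [1360643/3200000, 125231/320000, 587047/3200000]
  C: [680587/1600000, 62679/160000, 292623/1600000]

(P^5)[C -> C] = 292623/1600000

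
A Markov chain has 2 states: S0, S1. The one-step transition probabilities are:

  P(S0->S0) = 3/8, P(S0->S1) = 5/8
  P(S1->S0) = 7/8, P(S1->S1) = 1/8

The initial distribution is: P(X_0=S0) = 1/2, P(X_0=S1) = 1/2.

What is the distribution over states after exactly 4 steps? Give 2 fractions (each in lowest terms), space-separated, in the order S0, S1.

Propagating the distribution step by step (d_{t+1} = d_t * P):
d_0 = (S0=1/2, S1=1/2)
  d_1[S0] = 1/2*3/8 + 1/2*7/8 = 5/8
  d_1[S1] = 1/2*5/8 + 1/2*1/8 = 3/8
d_1 = (S0=5/8, S1=3/8)
  d_2[S0] = 5/8*3/8 + 3/8*7/8 = 9/16
  d_2[S1] = 5/8*5/8 + 3/8*1/8 = 7/16
d_2 = (S0=9/16, S1=7/16)
  d_3[S0] = 9/16*3/8 + 7/16*7/8 = 19/32
  d_3[S1] = 9/16*5/8 + 7/16*1/8 = 13/32
d_3 = (S0=19/32, S1=13/32)
  d_4[S0] = 19/32*3/8 + 13/32*7/8 = 37/64
  d_4[S1] = 19/32*5/8 + 13/32*1/8 = 27/64
d_4 = (S0=37/64, S1=27/64)

Answer: 37/64 27/64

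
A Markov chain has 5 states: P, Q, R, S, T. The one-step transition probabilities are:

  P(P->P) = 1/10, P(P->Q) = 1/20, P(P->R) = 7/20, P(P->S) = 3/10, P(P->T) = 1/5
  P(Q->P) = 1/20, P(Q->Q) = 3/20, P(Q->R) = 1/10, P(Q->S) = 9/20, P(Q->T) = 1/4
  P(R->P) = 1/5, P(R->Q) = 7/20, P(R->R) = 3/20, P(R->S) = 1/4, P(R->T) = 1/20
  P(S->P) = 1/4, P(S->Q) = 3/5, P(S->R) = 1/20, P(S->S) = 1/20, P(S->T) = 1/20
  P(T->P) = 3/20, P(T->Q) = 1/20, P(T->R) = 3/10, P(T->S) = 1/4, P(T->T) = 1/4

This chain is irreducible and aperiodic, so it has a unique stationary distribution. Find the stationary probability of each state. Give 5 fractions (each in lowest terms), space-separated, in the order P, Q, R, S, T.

The stationary distribution satisfies pi = pi * P, i.e.:
  pi_P = 1/10*pi_P + 1/20*pi_Q + 1/5*pi_R + 1/4*pi_S + 3/20*pi_T
  pi_Q = 1/20*pi_P + 3/20*pi_Q + 7/20*pi_R + 3/5*pi_S + 1/20*pi_T
  pi_R = 7/20*pi_P + 1/10*pi_Q + 3/20*pi_R + 1/20*pi_S + 3/10*pi_T
  pi_S = 3/10*pi_P + 9/20*pi_Q + 1/4*pi_R + 1/20*pi_S + 1/4*pi_T
  pi_T = 1/5*pi_P + 1/4*pi_Q + 1/20*pi_R + 1/20*pi_S + 1/4*pi_T
with normalization: pi_P + pi_Q + pi_R + pi_S + pi_T = 1.

Using the first 4 balance equations plus normalization, the linear system A*pi = b is:
  [-9/10, 1/20, 1/5, 1/4, 3/20] . pi = 0
  [1/20, -17/20, 7/20, 3/5, 1/20] . pi = 0
  [7/20, 1/10, -17/20, 1/20, 3/10] . pi = 0
  [3/10, 9/20, 1/4, -19/20, 1/4] . pi = 0
  [1, 1, 1, 1, 1] . pi = 1

Solving yields:
  pi_P = 34/227
  pi_Q = 9031/33596
  pi_R = 2759/16798
  pi_S = 4357/16798
  pi_T = 5301/33596

Verification (pi * P):
  34/227*1/10 + 9031/33596*1/20 + 2759/16798*1/5 + 4357/16798*1/4 + 5301/33596*3/20 = 34/227 = pi_P  (ok)
  34/227*1/20 + 9031/33596*3/20 + 2759/16798*7/20 + 4357/16798*3/5 + 5301/33596*1/20 = 9031/33596 = pi_Q  (ok)
  34/227*7/20 + 9031/33596*1/10 + 2759/16798*3/20 + 4357/16798*1/20 + 5301/33596*3/10 = 2759/16798 = pi_R  (ok)
  34/227*3/10 + 9031/33596*9/20 + 2759/16798*1/4 + 4357/16798*1/20 + 5301/33596*1/4 = 4357/16798 = pi_S  (ok)
  34/227*1/5 + 9031/33596*1/4 + 2759/16798*1/20 + 4357/16798*1/20 + 5301/33596*1/4 = 5301/33596 = pi_T  (ok)

Answer: 34/227 9031/33596 2759/16798 4357/16798 5301/33596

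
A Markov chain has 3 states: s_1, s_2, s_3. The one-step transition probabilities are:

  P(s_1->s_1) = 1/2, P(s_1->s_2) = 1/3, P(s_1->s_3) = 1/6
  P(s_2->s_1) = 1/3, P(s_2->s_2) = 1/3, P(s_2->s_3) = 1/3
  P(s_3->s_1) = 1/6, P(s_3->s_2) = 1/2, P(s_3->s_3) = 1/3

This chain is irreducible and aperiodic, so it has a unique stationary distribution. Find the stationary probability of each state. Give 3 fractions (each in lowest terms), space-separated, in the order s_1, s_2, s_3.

Answer: 10/29 11/29 8/29

Derivation:
The stationary distribution satisfies pi = pi * P, i.e.:
  pi_s_1 = 1/2*pi_s_1 + 1/3*pi_s_2 + 1/6*pi_s_3
  pi_s_2 = 1/3*pi_s_1 + 1/3*pi_s_2 + 1/2*pi_s_3
  pi_s_3 = 1/6*pi_s_1 + 1/3*pi_s_2 + 1/3*pi_s_3
with normalization: pi_s_1 + pi_s_2 + pi_s_3 = 1.

Using the first 2 balance equations plus normalization, the linear system A*pi = b is:
  [-1/2, 1/3, 1/6] . pi = 0
  [1/3, -2/3, 1/2] . pi = 0
  [1, 1, 1] . pi = 1

Solving yields:
  pi_s_1 = 10/29
  pi_s_2 = 11/29
  pi_s_3 = 8/29

Verification (pi * P):
  10/29*1/2 + 11/29*1/3 + 8/29*1/6 = 10/29 = pi_s_1  (ok)
  10/29*1/3 + 11/29*1/3 + 8/29*1/2 = 11/29 = pi_s_2  (ok)
  10/29*1/6 + 11/29*1/3 + 8/29*1/3 = 8/29 = pi_s_3  (ok)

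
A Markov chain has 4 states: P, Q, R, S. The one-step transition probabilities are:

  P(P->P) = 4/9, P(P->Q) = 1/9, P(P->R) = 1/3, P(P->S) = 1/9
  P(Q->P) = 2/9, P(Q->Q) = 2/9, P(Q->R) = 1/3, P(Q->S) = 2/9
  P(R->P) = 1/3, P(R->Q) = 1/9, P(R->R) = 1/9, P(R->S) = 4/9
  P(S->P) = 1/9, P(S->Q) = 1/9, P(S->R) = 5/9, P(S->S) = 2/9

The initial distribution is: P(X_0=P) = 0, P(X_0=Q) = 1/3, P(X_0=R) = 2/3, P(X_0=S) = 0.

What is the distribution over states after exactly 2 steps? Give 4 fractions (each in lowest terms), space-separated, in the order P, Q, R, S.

Answer: 65/243 31/243 91/243 56/243

Derivation:
Propagating the distribution step by step (d_{t+1} = d_t * P):
d_0 = (P=0, Q=1/3, R=2/3, S=0)
  d_1[P] = 0*4/9 + 1/3*2/9 + 2/3*1/3 + 0*1/9 = 8/27
  d_1[Q] = 0*1/9 + 1/3*2/9 + 2/3*1/9 + 0*1/9 = 4/27
  d_1[R] = 0*1/3 + 1/3*1/3 + 2/3*1/9 + 0*5/9 = 5/27
  d_1[S] = 0*1/9 + 1/3*2/9 + 2/3*4/9 + 0*2/9 = 10/27
d_1 = (P=8/27, Q=4/27, R=5/27, S=10/27)
  d_2[P] = 8/27*4/9 + 4/27*2/9 + 5/27*1/3 + 10/27*1/9 = 65/243
  d_2[Q] = 8/27*1/9 + 4/27*2/9 + 5/27*1/9 + 10/27*1/9 = 31/243
  d_2[R] = 8/27*1/3 + 4/27*1/3 + 5/27*1/9 + 10/27*5/9 = 91/243
  d_2[S] = 8/27*1/9 + 4/27*2/9 + 5/27*4/9 + 10/27*2/9 = 56/243
d_2 = (P=65/243, Q=31/243, R=91/243, S=56/243)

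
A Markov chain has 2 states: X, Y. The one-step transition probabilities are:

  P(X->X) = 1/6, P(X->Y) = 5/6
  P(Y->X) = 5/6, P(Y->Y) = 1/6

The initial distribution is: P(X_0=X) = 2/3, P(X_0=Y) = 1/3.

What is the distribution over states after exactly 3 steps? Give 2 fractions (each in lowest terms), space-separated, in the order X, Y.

Propagating the distribution step by step (d_{t+1} = d_t * P):
d_0 = (X=2/3, Y=1/3)
  d_1[X] = 2/3*1/6 + 1/3*5/6 = 7/18
  d_1[Y] = 2/3*5/6 + 1/3*1/6 = 11/18
d_1 = (X=7/18, Y=11/18)
  d_2[X] = 7/18*1/6 + 11/18*5/6 = 31/54
  d_2[Y] = 7/18*5/6 + 11/18*1/6 = 23/54
d_2 = (X=31/54, Y=23/54)
  d_3[X] = 31/54*1/6 + 23/54*5/6 = 73/162
  d_3[Y] = 31/54*5/6 + 23/54*1/6 = 89/162
d_3 = (X=73/162, Y=89/162)

Answer: 73/162 89/162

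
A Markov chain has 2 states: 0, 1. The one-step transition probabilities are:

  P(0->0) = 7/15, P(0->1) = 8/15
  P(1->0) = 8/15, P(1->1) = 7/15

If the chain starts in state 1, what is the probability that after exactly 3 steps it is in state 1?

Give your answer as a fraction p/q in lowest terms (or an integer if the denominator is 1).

Computing P^3 by repeated multiplication:
P^1 =
  0: [7/15, 8/15]
  1: [8/15, 7/15]
P^2 =
  0: [113/225, 112/225]
  1: [112/225, 113/225]
P^3 =
  0: [1687/3375, 1688/3375]
  1: [1688/3375, 1687/3375]

(P^3)[1 -> 1] = 1687/3375

Answer: 1687/3375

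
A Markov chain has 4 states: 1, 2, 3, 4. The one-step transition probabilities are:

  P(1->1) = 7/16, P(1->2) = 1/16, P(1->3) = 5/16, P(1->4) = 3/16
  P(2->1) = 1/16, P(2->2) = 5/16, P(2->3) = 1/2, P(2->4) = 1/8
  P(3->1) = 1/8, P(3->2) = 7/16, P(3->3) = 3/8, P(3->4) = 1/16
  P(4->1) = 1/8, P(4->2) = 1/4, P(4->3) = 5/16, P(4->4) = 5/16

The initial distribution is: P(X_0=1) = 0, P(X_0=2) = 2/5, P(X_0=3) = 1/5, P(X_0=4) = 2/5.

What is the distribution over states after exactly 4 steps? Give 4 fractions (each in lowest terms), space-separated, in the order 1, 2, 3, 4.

Answer: 49517/327680 103873/327680 130157/327680 44133/327680

Derivation:
Propagating the distribution step by step (d_{t+1} = d_t * P):
d_0 = (1=0, 2=2/5, 3=1/5, 4=2/5)
  d_1[1] = 0*7/16 + 2/5*1/16 + 1/5*1/8 + 2/5*1/8 = 1/10
  d_1[2] = 0*1/16 + 2/5*5/16 + 1/5*7/16 + 2/5*1/4 = 5/16
  d_1[3] = 0*5/16 + 2/5*1/2 + 1/5*3/8 + 2/5*5/16 = 2/5
  d_1[4] = 0*3/16 + 2/5*1/8 + 1/5*1/16 + 2/5*5/16 = 3/16
d_1 = (1=1/10, 2=5/16, 3=2/5, 4=3/16)
  d_2[1] = 1/10*7/16 + 5/16*1/16 + 2/5*1/8 + 3/16*1/8 = 35/256
  d_2[2] = 1/10*1/16 + 5/16*5/16 + 2/5*7/16 + 3/16*1/4 = 417/1280
  d_2[3] = 1/10*5/16 + 5/16*1/2 + 2/5*3/8 + 3/16*5/16 = 507/1280
  d_2[4] = 1/10*3/16 + 5/16*1/8 + 2/5*1/16 + 3/16*5/16 = 181/1280
d_2 = (1=35/256, 2=417/1280, 3=507/1280, 4=181/1280)
  d_3[1] = 35/256*7/16 + 417/1280*1/16 + 507/1280*1/8 + 181/1280*1/8 = 1509/10240
  d_3[2] = 35/256*1/16 + 417/1280*5/16 + 507/1280*7/16 + 181/1280*1/4 = 6533/20480
  d_3[3] = 35/256*5/16 + 417/1280*1/2 + 507/1280*3/8 + 181/1280*5/16 = 4079/10240
  d_3[4] = 35/256*3/16 + 417/1280*1/8 + 507/1280*1/16 + 181/1280*5/16 = 2771/20480
d_3 = (1=1509/10240, 2=6533/20480, 3=4079/10240, 4=2771/20480)
  d_4[1] = 1509/10240*7/16 + 6533/20480*1/16 + 4079/10240*1/8 + 2771/20480*1/8 = 49517/327680
  d_4[2] = 1509/10240*1/16 + 6533/20480*5/16 + 4079/10240*7/16 + 2771/20480*1/4 = 103873/327680
  d_4[3] = 1509/10240*5/16 + 6533/20480*1/2 + 4079/10240*3/8 + 2771/20480*5/16 = 130157/327680
  d_4[4] = 1509/10240*3/16 + 6533/20480*1/8 + 4079/10240*1/16 + 2771/20480*5/16 = 44133/327680
d_4 = (1=49517/327680, 2=103873/327680, 3=130157/327680, 4=44133/327680)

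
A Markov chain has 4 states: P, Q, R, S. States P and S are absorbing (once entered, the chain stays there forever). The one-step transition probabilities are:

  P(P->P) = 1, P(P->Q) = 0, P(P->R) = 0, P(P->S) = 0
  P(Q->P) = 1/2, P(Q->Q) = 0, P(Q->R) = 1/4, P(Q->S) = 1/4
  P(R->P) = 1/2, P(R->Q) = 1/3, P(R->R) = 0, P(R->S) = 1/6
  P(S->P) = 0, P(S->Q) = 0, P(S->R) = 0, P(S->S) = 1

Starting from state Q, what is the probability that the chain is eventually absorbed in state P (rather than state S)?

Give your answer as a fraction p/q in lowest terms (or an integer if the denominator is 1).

Answer: 15/22

Derivation:
Let a_i = P(absorbed in P | start in state i).
Boundary conditions: a_P = 1, a_S = 0.
For each transient state i, a_i = sum_j P(i->j) * a_j:
  a_Q = 1/2*a_P + 0*a_Q + 1/4*a_R + 1/4*a_S
  a_R = 1/2*a_P + 1/3*a_Q + 0*a_R + 1/6*a_S

Substituting a_P = 1 and a_S = 0, rearrange to (I - Q) a = r where r[i] = P(i -> P):
  [1, -1/4] . (a_Q, a_R) = 1/2
  [-1/3, 1] . (a_Q, a_R) = 1/2

Solving yields:
  a_Q = 15/22
  a_R = 8/11

Starting state is Q, so the absorption probability is a_Q = 15/22.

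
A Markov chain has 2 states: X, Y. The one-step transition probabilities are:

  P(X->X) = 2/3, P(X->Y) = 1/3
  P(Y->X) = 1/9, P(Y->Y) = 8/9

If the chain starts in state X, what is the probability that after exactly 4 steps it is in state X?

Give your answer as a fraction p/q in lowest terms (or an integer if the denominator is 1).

Answer: 703/2187

Derivation:
Computing P^4 by repeated multiplication:
P^1 =
  X: [2/3, 1/3]
  Y: [1/9, 8/9]
P^2 =
  X: [13/27, 14/27]
  Y: [14/81, 67/81]
P^3 =
  X: [92/243, 151/243]
  Y: [151/729, 578/729]
P^4 =
  X: [703/2187, 1484/2187]
  Y: [1484/6561, 5077/6561]

(P^4)[X -> X] = 703/2187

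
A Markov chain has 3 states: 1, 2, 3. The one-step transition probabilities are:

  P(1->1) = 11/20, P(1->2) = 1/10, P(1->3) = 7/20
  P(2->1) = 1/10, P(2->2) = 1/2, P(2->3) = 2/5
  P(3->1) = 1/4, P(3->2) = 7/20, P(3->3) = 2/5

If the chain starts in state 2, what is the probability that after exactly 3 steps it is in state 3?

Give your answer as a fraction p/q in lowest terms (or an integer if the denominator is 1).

Computing P^3 by repeated multiplication:
P^1 =
  1: [11/20, 1/10, 7/20]
  2: [1/10, 1/2, 2/5]
  3: [1/4, 7/20, 2/5]
P^2 =
  1: [2/5, 91/400, 149/400]
  2: [41/200, 2/5, 79/200]
  3: [109/400, 17/50, 31/80]
P^3 =
  1: [2687/8000, 2273/8000, 19/50]
  2: [503/2000, 287/800, 1559/4000]
  3: [1123/4000, 2663/8000, 3091/8000]

(P^3)[2 -> 3] = 1559/4000

Answer: 1559/4000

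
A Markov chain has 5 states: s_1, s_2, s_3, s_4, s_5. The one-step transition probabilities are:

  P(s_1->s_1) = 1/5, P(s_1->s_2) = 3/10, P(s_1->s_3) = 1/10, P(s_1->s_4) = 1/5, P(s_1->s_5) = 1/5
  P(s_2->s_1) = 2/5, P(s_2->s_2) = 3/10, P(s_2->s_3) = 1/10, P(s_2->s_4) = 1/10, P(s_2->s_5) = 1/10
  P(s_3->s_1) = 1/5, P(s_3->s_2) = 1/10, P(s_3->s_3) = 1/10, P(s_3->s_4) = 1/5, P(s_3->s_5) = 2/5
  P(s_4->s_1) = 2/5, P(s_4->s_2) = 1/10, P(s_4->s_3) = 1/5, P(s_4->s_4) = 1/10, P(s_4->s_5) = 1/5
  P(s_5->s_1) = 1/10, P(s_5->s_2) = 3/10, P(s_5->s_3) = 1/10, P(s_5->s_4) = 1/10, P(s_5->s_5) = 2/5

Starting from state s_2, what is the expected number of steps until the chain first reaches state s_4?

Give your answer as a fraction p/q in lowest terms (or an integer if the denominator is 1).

Let h_i = expected steps to first reach s_4 from state i.
Boundary: h_s_4 = 0.
First-step equations for the other states:
  h_s_1 = 1 + 1/5*h_s_1 + 3/10*h_s_2 + 1/10*h_s_3 + 1/5*h_s_4 + 1/5*h_s_5
  h_s_2 = 1 + 2/5*h_s_1 + 3/10*h_s_2 + 1/10*h_s_3 + 1/10*h_s_4 + 1/10*h_s_5
  h_s_3 = 1 + 1/5*h_s_1 + 1/10*h_s_2 + 1/10*h_s_3 + 1/5*h_s_4 + 2/5*h_s_5
  h_s_5 = 1 + 1/10*h_s_1 + 3/10*h_s_2 + 1/10*h_s_3 + 1/10*h_s_4 + 2/5*h_s_5

Substituting h_s_4 = 0 and rearranging gives the linear system (I - Q) h = 1:
  [4/5, -3/10, -1/10, -1/5] . (h_s_1, h_s_2, h_s_3, h_s_5) = 1
  [-2/5, 7/10, -1/10, -1/10] . (h_s_1, h_s_2, h_s_3, h_s_5) = 1
  [-1/5, -1/10, 9/10, -2/5] . (h_s_1, h_s_2, h_s_3, h_s_5) = 1
  [-1/10, -3/10, -1/10, 3/5] . (h_s_1, h_s_2, h_s_3, h_s_5) = 1

Solving yields:
  h_s_1 = 250/37
  h_s_2 = 2175/296
  h_s_3 = 2015/296
  h_s_5 = 1125/148

Starting state is s_2, so the expected hitting time is h_s_2 = 2175/296.

Answer: 2175/296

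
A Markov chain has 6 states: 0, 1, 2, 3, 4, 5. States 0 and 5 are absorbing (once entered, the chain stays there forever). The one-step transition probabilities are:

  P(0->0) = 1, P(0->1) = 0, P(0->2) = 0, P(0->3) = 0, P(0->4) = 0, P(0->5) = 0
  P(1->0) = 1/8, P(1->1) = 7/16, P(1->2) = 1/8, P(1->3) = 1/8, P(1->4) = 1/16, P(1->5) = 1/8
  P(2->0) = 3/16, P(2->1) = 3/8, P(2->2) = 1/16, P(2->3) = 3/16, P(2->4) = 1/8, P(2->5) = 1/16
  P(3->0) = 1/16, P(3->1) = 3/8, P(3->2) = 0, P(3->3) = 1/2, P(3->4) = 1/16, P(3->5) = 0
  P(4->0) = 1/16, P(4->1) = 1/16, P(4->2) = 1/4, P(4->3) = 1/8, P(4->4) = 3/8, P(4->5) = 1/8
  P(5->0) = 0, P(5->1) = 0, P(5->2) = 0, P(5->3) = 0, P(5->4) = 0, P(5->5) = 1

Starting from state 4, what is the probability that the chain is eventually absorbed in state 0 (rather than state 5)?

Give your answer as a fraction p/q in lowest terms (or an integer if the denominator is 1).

Answer: 69/133

Derivation:
Let a_i = P(absorbed in 0 | start in state i).
Boundary conditions: a_0 = 1, a_5 = 0.
For each transient state i, a_i = sum_j P(i->j) * a_j:
  a_1 = 1/8*a_0 + 7/16*a_1 + 1/8*a_2 + 1/8*a_3 + 1/16*a_4 + 1/8*a_5
  a_2 = 3/16*a_0 + 3/8*a_1 + 1/16*a_2 + 3/16*a_3 + 1/8*a_4 + 1/16*a_5
  a_3 = 1/16*a_0 + 3/8*a_1 + 0*a_2 + 1/2*a_3 + 1/16*a_4 + 0*a_5
  a_4 = 1/16*a_0 + 1/16*a_1 + 1/4*a_2 + 1/8*a_3 + 3/8*a_4 + 1/8*a_5

Substituting a_0 = 1 and a_5 = 0, rearrange to (I - Q) a = r where r[i] = P(i -> 0):
  [9/16, -1/8, -1/8, -1/16] . (a_1, a_2, a_3, a_4) = 1/8
  [-3/8, 15/16, -3/16, -1/8] . (a_1, a_2, a_3, a_4) = 3/16
  [-3/8, 0, 1/2, -1/16] . (a_1, a_2, a_3, a_4) = 1/16
  [-1/16, -1/4, -1/8, 5/8] . (a_1, a_2, a_3, a_4) = 1/16

Solving yields:
  a_1 = 73/133
  a_2 = 81/133
  a_3 = 80/133
  a_4 = 69/133

Starting state is 4, so the absorption probability is a_4 = 69/133.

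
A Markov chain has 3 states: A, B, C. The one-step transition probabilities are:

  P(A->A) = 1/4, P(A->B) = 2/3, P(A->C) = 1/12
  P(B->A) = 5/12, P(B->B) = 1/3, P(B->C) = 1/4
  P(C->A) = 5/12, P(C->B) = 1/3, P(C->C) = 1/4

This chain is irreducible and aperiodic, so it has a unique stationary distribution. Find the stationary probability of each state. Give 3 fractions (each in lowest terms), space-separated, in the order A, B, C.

The stationary distribution satisfies pi = pi * P, i.e.:
  pi_A = 1/4*pi_A + 5/12*pi_B + 5/12*pi_C
  pi_B = 2/3*pi_A + 1/3*pi_B + 1/3*pi_C
  pi_C = 1/12*pi_A + 1/4*pi_B + 1/4*pi_C
with normalization: pi_A + pi_B + pi_C = 1.

Using the first 2 balance equations plus normalization, the linear system A*pi = b is:
  [-3/4, 5/12, 5/12] . pi = 0
  [2/3, -2/3, 1/3] . pi = 0
  [1, 1, 1] . pi = 1

Solving yields:
  pi_A = 5/14
  pi_B = 19/42
  pi_C = 4/21

Verification (pi * P):
  5/14*1/4 + 19/42*5/12 + 4/21*5/12 = 5/14 = pi_A  (ok)
  5/14*2/3 + 19/42*1/3 + 4/21*1/3 = 19/42 = pi_B  (ok)
  5/14*1/12 + 19/42*1/4 + 4/21*1/4 = 4/21 = pi_C  (ok)

Answer: 5/14 19/42 4/21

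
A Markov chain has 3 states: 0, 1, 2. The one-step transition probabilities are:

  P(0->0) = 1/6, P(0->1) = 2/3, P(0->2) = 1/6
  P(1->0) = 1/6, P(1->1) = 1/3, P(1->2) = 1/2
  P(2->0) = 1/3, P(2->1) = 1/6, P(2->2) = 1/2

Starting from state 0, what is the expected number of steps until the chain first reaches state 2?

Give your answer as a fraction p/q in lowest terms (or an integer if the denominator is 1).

Let h_i = expected steps to first reach 2 from state i.
Boundary: h_2 = 0.
First-step equations for the other states:
  h_0 = 1 + 1/6*h_0 + 2/3*h_1 + 1/6*h_2
  h_1 = 1 + 1/6*h_0 + 1/3*h_1 + 1/2*h_2

Substituting h_2 = 0 and rearranging gives the linear system (I - Q) h = 1:
  [5/6, -2/3] . (h_0, h_1) = 1
  [-1/6, 2/3] . (h_0, h_1) = 1

Solving yields:
  h_0 = 3
  h_1 = 9/4

Starting state is 0, so the expected hitting time is h_0 = 3.

Answer: 3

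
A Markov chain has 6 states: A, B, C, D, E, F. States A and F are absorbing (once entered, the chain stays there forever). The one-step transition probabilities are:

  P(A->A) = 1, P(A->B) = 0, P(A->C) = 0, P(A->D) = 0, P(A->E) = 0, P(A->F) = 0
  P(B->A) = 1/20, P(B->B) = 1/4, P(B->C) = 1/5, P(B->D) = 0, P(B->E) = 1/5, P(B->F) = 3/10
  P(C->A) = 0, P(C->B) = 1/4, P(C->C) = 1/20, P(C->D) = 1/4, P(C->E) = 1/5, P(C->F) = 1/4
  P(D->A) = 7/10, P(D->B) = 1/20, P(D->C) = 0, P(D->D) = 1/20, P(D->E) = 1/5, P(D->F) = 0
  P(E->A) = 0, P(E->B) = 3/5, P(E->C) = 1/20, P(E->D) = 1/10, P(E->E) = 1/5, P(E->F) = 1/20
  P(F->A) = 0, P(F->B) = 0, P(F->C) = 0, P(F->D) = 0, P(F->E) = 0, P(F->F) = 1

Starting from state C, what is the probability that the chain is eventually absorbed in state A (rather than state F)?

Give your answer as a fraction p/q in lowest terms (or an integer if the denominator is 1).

Let a_i = P(absorbed in A | start in state i).
Boundary conditions: a_A = 1, a_F = 0.
For each transient state i, a_i = sum_j P(i->j) * a_j:
  a_B = 1/20*a_A + 1/4*a_B + 1/5*a_C + 0*a_D + 1/5*a_E + 3/10*a_F
  a_C = 0*a_A + 1/4*a_B + 1/20*a_C + 1/4*a_D + 1/5*a_E + 1/4*a_F
  a_D = 7/10*a_A + 1/20*a_B + 0*a_C + 1/20*a_D + 1/5*a_E + 0*a_F
  a_E = 0*a_A + 3/5*a_B + 1/20*a_C + 1/10*a_D + 1/5*a_E + 1/20*a_F

Substituting a_A = 1 and a_F = 0, rearrange to (I - Q) a = r where r[i] = P(i -> A):
  [3/4, -1/5, 0, -1/5] . (a_B, a_C, a_D, a_E) = 1/20
  [-1/4, 19/20, -1/4, -1/5] . (a_B, a_C, a_D, a_E) = 0
  [-1/20, 0, 19/20, -1/5] . (a_B, a_C, a_D, a_E) = 7/10
  [-3/5, -1/20, -1/10, 4/5] . (a_B, a_C, a_D, a_E) = 0

Solving yields:
  a_B = 804/3385
  a_C = 230/677
  a_D = 2751/3385
  a_E = 815/2708

Starting state is C, so the absorption probability is a_C = 230/677.

Answer: 230/677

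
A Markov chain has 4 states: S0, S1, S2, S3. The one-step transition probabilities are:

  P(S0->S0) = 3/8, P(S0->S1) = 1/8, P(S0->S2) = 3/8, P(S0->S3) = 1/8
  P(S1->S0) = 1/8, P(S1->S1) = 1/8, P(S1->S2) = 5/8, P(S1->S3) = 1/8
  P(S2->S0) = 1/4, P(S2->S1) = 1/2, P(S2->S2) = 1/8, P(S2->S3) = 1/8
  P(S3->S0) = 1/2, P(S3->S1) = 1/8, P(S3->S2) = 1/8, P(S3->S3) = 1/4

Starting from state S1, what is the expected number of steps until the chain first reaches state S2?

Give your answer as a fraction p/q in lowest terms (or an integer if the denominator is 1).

Let h_i = expected steps to first reach S2 from state i.
Boundary: h_S2 = 0.
First-step equations for the other states:
  h_S0 = 1 + 3/8*h_S0 + 1/8*h_S1 + 3/8*h_S2 + 1/8*h_S3
  h_S1 = 1 + 1/8*h_S0 + 1/8*h_S1 + 5/8*h_S2 + 1/8*h_S3
  h_S3 = 1 + 1/2*h_S0 + 1/8*h_S1 + 1/8*h_S2 + 1/4*h_S3

Substituting h_S2 = 0 and rearranging gives the linear system (I - Q) h = 1:
  [5/8, -1/8, -1/8] . (h_S0, h_S1, h_S3) = 1
  [-1/8, 7/8, -1/8] . (h_S0, h_S1, h_S3) = 1
  [-1/2, -1/8, 3/4] . (h_S0, h_S1, h_S3) = 1

Solving yields:
  h_S0 = 224/83
  h_S1 = 168/83
  h_S3 = 288/83

Starting state is S1, so the expected hitting time is h_S1 = 168/83.

Answer: 168/83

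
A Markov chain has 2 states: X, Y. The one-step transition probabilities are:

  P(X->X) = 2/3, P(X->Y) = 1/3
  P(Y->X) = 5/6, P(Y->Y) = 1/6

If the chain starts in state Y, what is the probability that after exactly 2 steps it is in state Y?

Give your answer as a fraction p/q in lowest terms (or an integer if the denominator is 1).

Answer: 11/36

Derivation:
Computing P^2 by repeated multiplication:
P^1 =
  X: [2/3, 1/3]
  Y: [5/6, 1/6]
P^2 =
  X: [13/18, 5/18]
  Y: [25/36, 11/36]

(P^2)[Y -> Y] = 11/36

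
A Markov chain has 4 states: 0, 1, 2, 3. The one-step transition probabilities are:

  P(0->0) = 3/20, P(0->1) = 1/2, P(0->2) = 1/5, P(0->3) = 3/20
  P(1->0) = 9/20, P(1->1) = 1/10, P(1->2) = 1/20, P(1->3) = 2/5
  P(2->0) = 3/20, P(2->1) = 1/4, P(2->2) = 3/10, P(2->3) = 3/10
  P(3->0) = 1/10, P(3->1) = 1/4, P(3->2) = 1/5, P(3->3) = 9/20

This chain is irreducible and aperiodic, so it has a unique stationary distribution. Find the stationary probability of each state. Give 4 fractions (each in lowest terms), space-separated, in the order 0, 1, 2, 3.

Answer: 1535/7251 1910/7251 431/2417 2513/7251

Derivation:
The stationary distribution satisfies pi = pi * P, i.e.:
  pi_0 = 3/20*pi_0 + 9/20*pi_1 + 3/20*pi_2 + 1/10*pi_3
  pi_1 = 1/2*pi_0 + 1/10*pi_1 + 1/4*pi_2 + 1/4*pi_3
  pi_2 = 1/5*pi_0 + 1/20*pi_1 + 3/10*pi_2 + 1/5*pi_3
  pi_3 = 3/20*pi_0 + 2/5*pi_1 + 3/10*pi_2 + 9/20*pi_3
with normalization: pi_0 + pi_1 + pi_2 + pi_3 = 1.

Using the first 3 balance equations plus normalization, the linear system A*pi = b is:
  [-17/20, 9/20, 3/20, 1/10] . pi = 0
  [1/2, -9/10, 1/4, 1/4] . pi = 0
  [1/5, 1/20, -7/10, 1/5] . pi = 0
  [1, 1, 1, 1] . pi = 1

Solving yields:
  pi_0 = 1535/7251
  pi_1 = 1910/7251
  pi_2 = 431/2417
  pi_3 = 2513/7251

Verification (pi * P):
  1535/7251*3/20 + 1910/7251*9/20 + 431/2417*3/20 + 2513/7251*1/10 = 1535/7251 = pi_0  (ok)
  1535/7251*1/2 + 1910/7251*1/10 + 431/2417*1/4 + 2513/7251*1/4 = 1910/7251 = pi_1  (ok)
  1535/7251*1/5 + 1910/7251*1/20 + 431/2417*3/10 + 2513/7251*1/5 = 431/2417 = pi_2  (ok)
  1535/7251*3/20 + 1910/7251*2/5 + 431/2417*3/10 + 2513/7251*9/20 = 2513/7251 = pi_3  (ok)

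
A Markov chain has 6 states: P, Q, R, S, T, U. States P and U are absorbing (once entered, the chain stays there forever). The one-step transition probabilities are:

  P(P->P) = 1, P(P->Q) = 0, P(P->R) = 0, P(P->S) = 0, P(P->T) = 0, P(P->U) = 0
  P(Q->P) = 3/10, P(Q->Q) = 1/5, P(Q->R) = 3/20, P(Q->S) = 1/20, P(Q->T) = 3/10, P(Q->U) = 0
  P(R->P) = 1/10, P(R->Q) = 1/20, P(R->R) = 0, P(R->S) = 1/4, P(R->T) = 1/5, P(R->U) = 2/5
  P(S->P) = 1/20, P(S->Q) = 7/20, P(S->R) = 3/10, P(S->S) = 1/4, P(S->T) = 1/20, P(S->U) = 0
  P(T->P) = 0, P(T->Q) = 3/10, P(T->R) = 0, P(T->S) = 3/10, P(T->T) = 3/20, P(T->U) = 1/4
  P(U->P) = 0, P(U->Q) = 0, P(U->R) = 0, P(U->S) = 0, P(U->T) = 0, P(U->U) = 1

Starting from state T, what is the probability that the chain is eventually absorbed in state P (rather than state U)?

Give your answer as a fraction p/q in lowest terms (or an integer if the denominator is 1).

Answer: 2388/5911

Derivation:
Let a_i = P(absorbed in P | start in state i).
Boundary conditions: a_P = 1, a_U = 0.
For each transient state i, a_i = sum_j P(i->j) * a_j:
  a_Q = 3/10*a_P + 1/5*a_Q + 3/20*a_R + 1/20*a_S + 3/10*a_T + 0*a_U
  a_R = 1/10*a_P + 1/20*a_Q + 0*a_R + 1/4*a_S + 1/5*a_T + 2/5*a_U
  a_S = 1/20*a_P + 7/20*a_Q + 3/10*a_R + 1/4*a_S + 1/20*a_T + 0*a_U
  a_T = 0*a_P + 3/10*a_Q + 0*a_R + 3/10*a_S + 3/20*a_T + 1/4*a_U

Substituting a_P = 1 and a_U = 0, rearrange to (I - Q) a = r where r[i] = P(i -> P):
  [4/5, -3/20, -1/20, -3/10] . (a_Q, a_R, a_S, a_T) = 3/10
  [-1/20, 1, -1/4, -1/5] . (a_Q, a_R, a_S, a_T) = 1/10
  [-7/20, -3/10, 3/4, -1/20] . (a_Q, a_R, a_S, a_T) = 1/20
  [-3/10, 0, -3/10, 17/20] . (a_Q, a_R, a_S, a_T) = 0

Solving yields:
  a_Q = 29473/47288
  a_R = 16187/47288
  a_S = 24655/47288
  a_T = 2388/5911

Starting state is T, so the absorption probability is a_T = 2388/5911.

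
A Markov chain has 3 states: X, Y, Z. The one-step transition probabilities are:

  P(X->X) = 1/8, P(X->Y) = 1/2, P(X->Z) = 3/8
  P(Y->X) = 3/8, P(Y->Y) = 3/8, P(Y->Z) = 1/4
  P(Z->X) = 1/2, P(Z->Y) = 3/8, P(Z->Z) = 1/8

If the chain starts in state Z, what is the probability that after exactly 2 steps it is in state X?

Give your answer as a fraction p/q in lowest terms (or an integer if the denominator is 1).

Computing P^2 by repeated multiplication:
P^1 =
  X: [1/8, 1/2, 3/8]
  Y: [3/8, 3/8, 1/4]
  Z: [1/2, 3/8, 1/8]
P^2 =
  X: [25/64, 25/64, 7/32]
  Y: [5/16, 27/64, 17/64]
  Z: [17/64, 7/16, 19/64]

(P^2)[Z -> X] = 17/64

Answer: 17/64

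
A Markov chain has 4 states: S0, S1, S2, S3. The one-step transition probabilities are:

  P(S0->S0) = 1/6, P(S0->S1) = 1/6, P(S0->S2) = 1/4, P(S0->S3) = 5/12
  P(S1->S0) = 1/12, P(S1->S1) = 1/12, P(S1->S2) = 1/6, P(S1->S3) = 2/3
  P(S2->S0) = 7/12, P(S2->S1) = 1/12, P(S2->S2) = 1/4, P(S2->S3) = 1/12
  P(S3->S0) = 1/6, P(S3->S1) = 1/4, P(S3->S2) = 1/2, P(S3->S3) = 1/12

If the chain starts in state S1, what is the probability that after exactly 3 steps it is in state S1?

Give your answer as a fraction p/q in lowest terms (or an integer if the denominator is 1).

Answer: 223/1728

Derivation:
Computing P^3 by repeated multiplication:
P^1 =
  S0: [1/6, 1/6, 1/4, 5/12]
  S1: [1/12, 1/12, 1/6, 2/3]
  S2: [7/12, 1/12, 1/4, 1/12]
  S3: [1/6, 1/4, 1/2, 1/12]
P^2 =
  S0: [37/144, 1/6, 49/144, 17/72]
  S1: [11/48, 29/144, 59/144, 23/144]
  S2: [19/72, 7/48, 19/72, 47/144]
  S3: [17/48, 1/9, 1/4, 41/144]
P^3 =
  S0: [509/1728, 83/576, 85/288, 115/432]
  S1: [277/864, 223/1728, 59/216, 479/1728]
  S2: [457/1728, 23/144, 23/72, 443/1728]
  S3: [113/432, 277/1728, 539/1728, 115/432]

(P^3)[S1 -> S1] = 223/1728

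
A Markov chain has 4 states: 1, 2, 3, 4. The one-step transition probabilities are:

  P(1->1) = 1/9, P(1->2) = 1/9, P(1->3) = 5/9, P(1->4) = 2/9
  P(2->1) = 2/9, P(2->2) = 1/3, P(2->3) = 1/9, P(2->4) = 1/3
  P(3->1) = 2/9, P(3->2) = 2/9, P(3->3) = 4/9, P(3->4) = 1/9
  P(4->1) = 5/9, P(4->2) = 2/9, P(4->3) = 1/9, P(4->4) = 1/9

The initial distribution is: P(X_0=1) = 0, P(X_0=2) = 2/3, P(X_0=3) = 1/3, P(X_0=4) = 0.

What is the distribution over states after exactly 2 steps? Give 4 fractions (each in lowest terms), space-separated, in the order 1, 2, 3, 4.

Answer: 23/81 56/243 23/81 49/243

Derivation:
Propagating the distribution step by step (d_{t+1} = d_t * P):
d_0 = (1=0, 2=2/3, 3=1/3, 4=0)
  d_1[1] = 0*1/9 + 2/3*2/9 + 1/3*2/9 + 0*5/9 = 2/9
  d_1[2] = 0*1/9 + 2/3*1/3 + 1/3*2/9 + 0*2/9 = 8/27
  d_1[3] = 0*5/9 + 2/3*1/9 + 1/3*4/9 + 0*1/9 = 2/9
  d_1[4] = 0*2/9 + 2/3*1/3 + 1/3*1/9 + 0*1/9 = 7/27
d_1 = (1=2/9, 2=8/27, 3=2/9, 4=7/27)
  d_2[1] = 2/9*1/9 + 8/27*2/9 + 2/9*2/9 + 7/27*5/9 = 23/81
  d_2[2] = 2/9*1/9 + 8/27*1/3 + 2/9*2/9 + 7/27*2/9 = 56/243
  d_2[3] = 2/9*5/9 + 8/27*1/9 + 2/9*4/9 + 7/27*1/9 = 23/81
  d_2[4] = 2/9*2/9 + 8/27*1/3 + 2/9*1/9 + 7/27*1/9 = 49/243
d_2 = (1=23/81, 2=56/243, 3=23/81, 4=49/243)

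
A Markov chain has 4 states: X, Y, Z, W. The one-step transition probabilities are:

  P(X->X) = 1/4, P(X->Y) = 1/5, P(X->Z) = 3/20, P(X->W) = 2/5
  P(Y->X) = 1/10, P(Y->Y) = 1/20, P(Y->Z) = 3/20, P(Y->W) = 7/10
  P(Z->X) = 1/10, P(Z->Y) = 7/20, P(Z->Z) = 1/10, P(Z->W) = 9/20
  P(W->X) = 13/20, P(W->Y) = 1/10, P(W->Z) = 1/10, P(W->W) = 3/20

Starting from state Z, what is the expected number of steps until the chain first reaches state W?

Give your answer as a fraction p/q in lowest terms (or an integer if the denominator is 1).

Let h_i = expected steps to first reach W from state i.
Boundary: h_W = 0.
First-step equations for the other states:
  h_X = 1 + 1/4*h_X + 1/5*h_Y + 3/20*h_Z + 2/5*h_W
  h_Y = 1 + 1/10*h_X + 1/20*h_Y + 3/20*h_Z + 7/10*h_W
  h_Z = 1 + 1/10*h_X + 7/20*h_Y + 1/10*h_Z + 9/20*h_W

Substituting h_W = 0 and rearranging gives the linear system (I - Q) h = 1:
  [3/4, -1/5, -3/20] . (h_X, h_Y, h_Z) = 1
  [-1/10, 19/20, -3/20] . (h_X, h_Y, h_Z) = 1
  [-1/10, -7/20, 9/10] . (h_X, h_Y, h_Z) = 1

Solving yields:
  h_X = 3220/1497
  h_Y = 2380/1497
  h_Z = 8840/4491

Starting state is Z, so the expected hitting time is h_Z = 8840/4491.

Answer: 8840/4491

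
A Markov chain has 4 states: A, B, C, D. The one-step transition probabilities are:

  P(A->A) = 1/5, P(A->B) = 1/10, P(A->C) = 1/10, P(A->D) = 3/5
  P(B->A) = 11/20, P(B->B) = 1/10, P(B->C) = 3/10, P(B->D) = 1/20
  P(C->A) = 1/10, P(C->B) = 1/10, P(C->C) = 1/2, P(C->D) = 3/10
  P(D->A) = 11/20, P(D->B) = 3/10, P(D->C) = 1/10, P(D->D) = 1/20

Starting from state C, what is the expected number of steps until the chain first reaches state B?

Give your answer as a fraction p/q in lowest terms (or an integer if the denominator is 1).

Answer: 330/53

Derivation:
Let h_i = expected steps to first reach B from state i.
Boundary: h_B = 0.
First-step equations for the other states:
  h_A = 1 + 1/5*h_A + 1/10*h_B + 1/10*h_C + 3/5*h_D
  h_C = 1 + 1/10*h_A + 1/10*h_B + 1/2*h_C + 3/10*h_D
  h_D = 1 + 11/20*h_A + 3/10*h_B + 1/10*h_C + 1/20*h_D

Substituting h_B = 0 and rearranging gives the linear system (I - Q) h = 1:
  [4/5, -1/10, -3/5] . (h_A, h_C, h_D) = 1
  [-1/10, 1/2, -3/10] . (h_A, h_C, h_D) = 1
  [-11/20, -1/10, 19/20] . (h_A, h_C, h_D) = 1

Solving yields:
  h_A = 310/53
  h_C = 330/53
  h_D = 270/53

Starting state is C, so the expected hitting time is h_C = 330/53.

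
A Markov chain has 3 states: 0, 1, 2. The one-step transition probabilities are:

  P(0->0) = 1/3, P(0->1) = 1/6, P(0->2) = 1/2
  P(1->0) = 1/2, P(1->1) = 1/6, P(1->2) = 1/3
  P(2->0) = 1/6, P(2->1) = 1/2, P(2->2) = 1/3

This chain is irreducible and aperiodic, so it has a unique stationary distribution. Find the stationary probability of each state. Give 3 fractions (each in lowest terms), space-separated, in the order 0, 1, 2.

The stationary distribution satisfies pi = pi * P, i.e.:
  pi_0 = 1/3*pi_0 + 1/2*pi_1 + 1/6*pi_2
  pi_1 = 1/6*pi_0 + 1/6*pi_1 + 1/2*pi_2
  pi_2 = 1/2*pi_0 + 1/3*pi_1 + 1/3*pi_2
with normalization: pi_0 + pi_1 + pi_2 = 1.

Using the first 2 balance equations plus normalization, the linear system A*pi = b is:
  [-2/3, 1/2, 1/6] . pi = 0
  [1/6, -5/6, 1/2] . pi = 0
  [1, 1, 1] . pi = 1

Solving yields:
  pi_0 = 7/22
  pi_1 = 13/44
  pi_2 = 17/44

Verification (pi * P):
  7/22*1/3 + 13/44*1/2 + 17/44*1/6 = 7/22 = pi_0  (ok)
  7/22*1/6 + 13/44*1/6 + 17/44*1/2 = 13/44 = pi_1  (ok)
  7/22*1/2 + 13/44*1/3 + 17/44*1/3 = 17/44 = pi_2  (ok)

Answer: 7/22 13/44 17/44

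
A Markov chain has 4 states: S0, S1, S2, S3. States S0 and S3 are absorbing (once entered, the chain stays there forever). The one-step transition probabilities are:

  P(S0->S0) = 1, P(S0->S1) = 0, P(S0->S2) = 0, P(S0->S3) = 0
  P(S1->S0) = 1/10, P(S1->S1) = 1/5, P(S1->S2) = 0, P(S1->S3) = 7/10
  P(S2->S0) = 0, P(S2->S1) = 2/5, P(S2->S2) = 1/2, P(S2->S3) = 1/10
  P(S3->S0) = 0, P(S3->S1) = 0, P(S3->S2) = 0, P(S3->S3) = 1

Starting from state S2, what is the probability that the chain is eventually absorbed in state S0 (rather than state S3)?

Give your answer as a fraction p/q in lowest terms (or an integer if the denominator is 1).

Answer: 1/10

Derivation:
Let a_i = P(absorbed in S0 | start in state i).
Boundary conditions: a_S0 = 1, a_S3 = 0.
For each transient state i, a_i = sum_j P(i->j) * a_j:
  a_S1 = 1/10*a_S0 + 1/5*a_S1 + 0*a_S2 + 7/10*a_S3
  a_S2 = 0*a_S0 + 2/5*a_S1 + 1/2*a_S2 + 1/10*a_S3

Substituting a_S0 = 1 and a_S3 = 0, rearrange to (I - Q) a = r where r[i] = P(i -> S0):
  [4/5, 0] . (a_S1, a_S2) = 1/10
  [-2/5, 1/2] . (a_S1, a_S2) = 0

Solving yields:
  a_S1 = 1/8
  a_S2 = 1/10

Starting state is S2, so the absorption probability is a_S2 = 1/10.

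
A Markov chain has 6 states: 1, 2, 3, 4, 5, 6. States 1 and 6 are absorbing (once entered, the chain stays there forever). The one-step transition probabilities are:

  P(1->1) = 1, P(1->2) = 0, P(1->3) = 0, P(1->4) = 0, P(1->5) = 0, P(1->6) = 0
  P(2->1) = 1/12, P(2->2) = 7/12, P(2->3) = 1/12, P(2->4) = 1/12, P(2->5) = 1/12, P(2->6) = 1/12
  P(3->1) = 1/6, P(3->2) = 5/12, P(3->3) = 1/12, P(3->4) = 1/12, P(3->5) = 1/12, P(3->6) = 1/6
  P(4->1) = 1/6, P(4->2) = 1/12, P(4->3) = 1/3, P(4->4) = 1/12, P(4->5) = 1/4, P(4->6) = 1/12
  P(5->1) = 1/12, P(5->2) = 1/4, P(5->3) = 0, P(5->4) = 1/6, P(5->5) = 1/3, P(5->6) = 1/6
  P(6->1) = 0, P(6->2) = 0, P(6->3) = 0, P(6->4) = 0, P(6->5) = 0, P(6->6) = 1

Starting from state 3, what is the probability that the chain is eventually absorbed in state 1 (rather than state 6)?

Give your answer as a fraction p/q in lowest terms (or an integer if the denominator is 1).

Let a_i = P(absorbed in 1 | start in state i).
Boundary conditions: a_1 = 1, a_6 = 0.
For each transient state i, a_i = sum_j P(i->j) * a_j:
  a_2 = 1/12*a_1 + 7/12*a_2 + 1/12*a_3 + 1/12*a_4 + 1/12*a_5 + 1/12*a_6
  a_3 = 1/6*a_1 + 5/12*a_2 + 1/12*a_3 + 1/12*a_4 + 1/12*a_5 + 1/6*a_6
  a_4 = 1/6*a_1 + 1/12*a_2 + 1/3*a_3 + 1/12*a_4 + 1/4*a_5 + 1/12*a_6
  a_5 = 1/12*a_1 + 1/4*a_2 + 0*a_3 + 1/6*a_4 + 1/3*a_5 + 1/6*a_6

Substituting a_1 = 1 and a_6 = 0, rearrange to (I - Q) a = r where r[i] = P(i -> 1):
  [5/12, -1/12, -1/12, -1/12] . (a_2, a_3, a_4, a_5) = 1/12
  [-5/12, 11/12, -1/12, -1/12] . (a_2, a_3, a_4, a_5) = 1/6
  [-1/12, -1/3, 11/12, -1/4] . (a_2, a_3, a_4, a_5) = 1/6
  [-1/4, 0, -1/6, 2/3] . (a_2, a_3, a_4, a_5) = 1/12

Solving yields:
  a_2 = 757/1538
  a_3 = 759/1538
  a_4 = 1619/3076
  a_5 = 1357/3076

Starting state is 3, so the absorption probability is a_3 = 759/1538.

Answer: 759/1538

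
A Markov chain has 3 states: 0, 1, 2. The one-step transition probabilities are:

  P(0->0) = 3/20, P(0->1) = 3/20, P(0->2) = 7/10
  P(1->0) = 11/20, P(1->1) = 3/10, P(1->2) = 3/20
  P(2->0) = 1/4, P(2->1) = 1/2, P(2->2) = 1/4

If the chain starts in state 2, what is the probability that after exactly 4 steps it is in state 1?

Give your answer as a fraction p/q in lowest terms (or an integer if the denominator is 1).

Answer: 1061/3200

Derivation:
Computing P^4 by repeated multiplication:
P^1 =
  0: [3/20, 3/20, 7/10]
  1: [11/20, 3/10, 3/20]
  2: [1/4, 1/2, 1/4]
P^2 =
  0: [7/25, 167/400, 121/400]
  1: [57/200, 99/400, 187/400]
  2: [3/8, 5/16, 5/16]
P^3 =
  0: [1389/4000, 637/2000, 1337/4000]
  1: [1183/4000, 1403/4000, 707/2000]
  2: [49/160, 49/160, 31/80]
P^4 =
  0: [12433/40000, 25181/80000, 29953/80000]
  1: [6513/20000, 26107/80000, 27841/80000]
  2: [249/800, 1061/3200, 1143/3200]

(P^4)[2 -> 1] = 1061/3200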